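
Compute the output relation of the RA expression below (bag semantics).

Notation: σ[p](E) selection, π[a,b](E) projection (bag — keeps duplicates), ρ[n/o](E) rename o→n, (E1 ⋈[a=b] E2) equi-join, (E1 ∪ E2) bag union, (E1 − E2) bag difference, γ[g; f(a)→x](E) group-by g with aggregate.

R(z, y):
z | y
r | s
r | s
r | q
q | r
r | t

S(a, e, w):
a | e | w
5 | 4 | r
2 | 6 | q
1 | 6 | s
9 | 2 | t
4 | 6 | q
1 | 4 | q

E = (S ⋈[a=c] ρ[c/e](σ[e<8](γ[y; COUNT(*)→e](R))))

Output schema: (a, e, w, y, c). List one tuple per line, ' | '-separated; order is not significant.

Subexpression sizes:
  S → 6
  R → 5
  γ[y; COUNT(*)→e](R) → 4
  σ[e<8](γ[y; COUNT(*)→e](R)) → 4
  ρ[c/e](σ[e<8](γ[y; COUNT(*)→e](R))) → 4
  (S ⋈[a=c] ρ[c/e](σ[e<8](γ[y; COUNT(*)→e](R)))) → 7

== RESULT ==
a | e | w | y | c
1 | 4 | q | q | 1
1 | 4 | q | r | 1
1 | 4 | q | t | 1
1 | 6 | s | q | 1
1 | 6 | s | r | 1
1 | 6 | s | t | 1
2 | 6 | q | s | 2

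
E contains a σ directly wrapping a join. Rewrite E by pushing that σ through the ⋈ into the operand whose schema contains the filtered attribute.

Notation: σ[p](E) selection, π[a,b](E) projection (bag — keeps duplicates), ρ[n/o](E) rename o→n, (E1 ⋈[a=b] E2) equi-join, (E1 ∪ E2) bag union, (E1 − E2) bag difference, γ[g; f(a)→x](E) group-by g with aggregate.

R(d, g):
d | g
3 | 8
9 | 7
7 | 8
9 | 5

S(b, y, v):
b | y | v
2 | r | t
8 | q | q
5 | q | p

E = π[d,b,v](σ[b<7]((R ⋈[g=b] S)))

σ filters on b, owned by the right side.
E' = π[d,b,v]((R ⋈[g=b] σ[b<7](S)))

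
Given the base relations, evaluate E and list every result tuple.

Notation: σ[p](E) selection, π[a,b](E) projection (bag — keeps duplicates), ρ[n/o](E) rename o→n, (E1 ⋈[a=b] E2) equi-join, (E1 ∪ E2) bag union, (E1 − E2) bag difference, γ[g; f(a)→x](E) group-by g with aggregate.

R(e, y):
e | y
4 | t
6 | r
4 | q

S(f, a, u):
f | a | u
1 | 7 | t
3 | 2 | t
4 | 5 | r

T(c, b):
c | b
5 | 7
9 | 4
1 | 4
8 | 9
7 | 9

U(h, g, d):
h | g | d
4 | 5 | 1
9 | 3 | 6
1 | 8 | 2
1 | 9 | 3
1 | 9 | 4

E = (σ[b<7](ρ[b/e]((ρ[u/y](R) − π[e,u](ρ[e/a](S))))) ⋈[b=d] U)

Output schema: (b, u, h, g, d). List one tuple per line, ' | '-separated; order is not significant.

Row counts bottom-up:
  R → 3
  ρ[u/y](R) → 3
  S → 3
  ρ[e/a](S) → 3
  π[e,u](ρ[e/a](S)) → 3
  (ρ[u/y](R) − π[e,u](ρ[e/a](S))) → 3
  ρ[b/e]((ρ[u/y](R) − π[e,u](ρ[e/a](S)))) → 3
  σ[b<7](ρ[b/e]((ρ[u/y](R) − π[e,u](ρ[e/a](S))))) → 3
  U → 5
  (σ[b<7](ρ[b/e]((ρ[u/y](R) − π[e,u](ρ[e/a](S))))) ⋈[b=d] U) → 3

== RESULT ==
b | u | h | g | d
4 | q | 1 | 9 | 4
4 | t | 1 | 9 | 4
6 | r | 9 | 3 | 6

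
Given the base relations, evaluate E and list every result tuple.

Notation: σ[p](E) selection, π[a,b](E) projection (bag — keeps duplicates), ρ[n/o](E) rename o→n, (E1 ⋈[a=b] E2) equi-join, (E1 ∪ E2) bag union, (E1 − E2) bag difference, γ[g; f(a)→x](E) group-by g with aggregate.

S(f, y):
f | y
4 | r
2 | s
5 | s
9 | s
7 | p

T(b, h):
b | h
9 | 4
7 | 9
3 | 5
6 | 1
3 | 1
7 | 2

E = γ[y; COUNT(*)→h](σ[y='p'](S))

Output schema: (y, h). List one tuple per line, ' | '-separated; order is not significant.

Row counts bottom-up:
  S → 5
  σ[y='p'](S) → 1
  γ[y; COUNT(*)→h](σ[y='p'](S)) → 1

== RESULT ==
y | h
p | 1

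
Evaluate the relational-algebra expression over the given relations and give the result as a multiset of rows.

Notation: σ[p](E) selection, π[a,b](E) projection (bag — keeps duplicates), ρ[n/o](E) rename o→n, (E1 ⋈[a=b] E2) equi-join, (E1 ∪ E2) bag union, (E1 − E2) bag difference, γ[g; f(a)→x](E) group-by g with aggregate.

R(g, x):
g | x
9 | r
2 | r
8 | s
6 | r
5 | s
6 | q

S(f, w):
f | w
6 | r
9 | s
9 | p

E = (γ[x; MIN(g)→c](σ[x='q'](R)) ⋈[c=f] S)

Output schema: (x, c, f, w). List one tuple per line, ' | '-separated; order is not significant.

Row counts bottom-up:
  R → 6
  σ[x='q'](R) → 1
  γ[x; MIN(g)→c](σ[x='q'](R)) → 1
  S → 3
  (γ[x; MIN(g)→c](σ[x='q'](R)) ⋈[c=f] S) → 1

== RESULT ==
x | c | f | w
q | 6 | 6 | r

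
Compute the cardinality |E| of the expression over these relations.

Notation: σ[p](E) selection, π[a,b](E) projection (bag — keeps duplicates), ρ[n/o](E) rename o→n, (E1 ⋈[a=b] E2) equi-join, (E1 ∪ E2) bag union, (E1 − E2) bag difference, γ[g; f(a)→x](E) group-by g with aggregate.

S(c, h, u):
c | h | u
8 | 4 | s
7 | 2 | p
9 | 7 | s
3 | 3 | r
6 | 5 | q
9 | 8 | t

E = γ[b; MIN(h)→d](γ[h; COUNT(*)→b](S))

Subexpression sizes:
  S → 6
  γ[h; COUNT(*)→b](S) → 6
  γ[b; MIN(h)→d](γ[h; COUNT(*)→b](S)) → 1

|E| = 1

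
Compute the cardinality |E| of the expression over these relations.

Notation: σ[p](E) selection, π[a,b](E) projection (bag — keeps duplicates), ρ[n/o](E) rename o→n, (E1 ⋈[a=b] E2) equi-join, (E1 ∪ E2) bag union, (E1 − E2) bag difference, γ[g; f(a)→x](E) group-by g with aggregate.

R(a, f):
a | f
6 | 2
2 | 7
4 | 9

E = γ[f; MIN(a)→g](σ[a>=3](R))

Per-node cardinality:
  R → 3
  σ[a>=3](R) → 2
  γ[f; MIN(a)→g](σ[a>=3](R)) → 2

|E| = 2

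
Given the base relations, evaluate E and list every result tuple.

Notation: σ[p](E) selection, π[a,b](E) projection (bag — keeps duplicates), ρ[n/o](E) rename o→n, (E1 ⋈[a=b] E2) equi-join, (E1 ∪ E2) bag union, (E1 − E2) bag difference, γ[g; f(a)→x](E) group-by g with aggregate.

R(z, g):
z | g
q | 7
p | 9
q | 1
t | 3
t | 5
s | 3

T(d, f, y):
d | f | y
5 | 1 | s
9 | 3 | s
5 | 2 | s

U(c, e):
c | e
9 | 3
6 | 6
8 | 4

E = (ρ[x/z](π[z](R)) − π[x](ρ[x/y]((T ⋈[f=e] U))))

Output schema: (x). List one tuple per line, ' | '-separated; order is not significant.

Stepwise |·|:
  R → 6
  π[z](R) → 6
  ρ[x/z](π[z](R)) → 6
  T → 3
  U → 3
  (T ⋈[f=e] U) → 1
  ρ[x/y]((T ⋈[f=e] U)) → 1
  π[x](ρ[x/y]((T ⋈[f=e] U))) → 1
  (ρ[x/z](π[z](R)) − π[x](ρ[x/y]((T ⋈[f=e] U)))) → 5

== RESULT ==
x
p
q
q
t
t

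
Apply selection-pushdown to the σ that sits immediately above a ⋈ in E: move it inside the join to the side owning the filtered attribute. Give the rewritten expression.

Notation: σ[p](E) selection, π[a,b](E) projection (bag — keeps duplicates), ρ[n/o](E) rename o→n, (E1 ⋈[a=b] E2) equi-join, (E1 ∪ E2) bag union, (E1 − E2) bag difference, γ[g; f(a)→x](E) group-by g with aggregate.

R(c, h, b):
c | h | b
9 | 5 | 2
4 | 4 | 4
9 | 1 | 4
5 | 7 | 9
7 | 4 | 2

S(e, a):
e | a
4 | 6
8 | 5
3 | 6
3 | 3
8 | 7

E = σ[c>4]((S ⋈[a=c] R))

σ filters on c, owned by the right side.
E' = (S ⋈[a=c] σ[c>4](R))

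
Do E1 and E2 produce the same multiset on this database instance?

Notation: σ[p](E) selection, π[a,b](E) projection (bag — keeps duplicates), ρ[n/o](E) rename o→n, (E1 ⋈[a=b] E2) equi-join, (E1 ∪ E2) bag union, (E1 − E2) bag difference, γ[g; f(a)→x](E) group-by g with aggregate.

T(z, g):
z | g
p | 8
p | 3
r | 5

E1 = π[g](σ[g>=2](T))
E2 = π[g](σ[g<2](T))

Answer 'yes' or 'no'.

E1 stepwise |·|:
  T → 3
  σ[g>=2](T) → 3
  π[g](σ[g>=2](T)) → 3
E2 stepwise |·|:
  T → 3
  σ[g<2](T) → 0
  π[g](σ[g<2](T)) → 0

E1 result:
g
3
5
8
E2 result:
g
(0 rows)
Witness: (8,) appears 1× in E1 but 0× in E2.

no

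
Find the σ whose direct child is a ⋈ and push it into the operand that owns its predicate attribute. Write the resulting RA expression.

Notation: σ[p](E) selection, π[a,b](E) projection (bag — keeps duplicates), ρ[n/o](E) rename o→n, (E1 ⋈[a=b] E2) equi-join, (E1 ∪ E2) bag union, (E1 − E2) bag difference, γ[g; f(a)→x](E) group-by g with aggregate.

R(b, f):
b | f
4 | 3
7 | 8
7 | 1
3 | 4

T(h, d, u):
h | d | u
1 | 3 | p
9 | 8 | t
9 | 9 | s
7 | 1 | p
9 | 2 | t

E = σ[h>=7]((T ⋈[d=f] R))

σ filters on h, owned by the left side.
E' = (σ[h>=7](T) ⋈[d=f] R)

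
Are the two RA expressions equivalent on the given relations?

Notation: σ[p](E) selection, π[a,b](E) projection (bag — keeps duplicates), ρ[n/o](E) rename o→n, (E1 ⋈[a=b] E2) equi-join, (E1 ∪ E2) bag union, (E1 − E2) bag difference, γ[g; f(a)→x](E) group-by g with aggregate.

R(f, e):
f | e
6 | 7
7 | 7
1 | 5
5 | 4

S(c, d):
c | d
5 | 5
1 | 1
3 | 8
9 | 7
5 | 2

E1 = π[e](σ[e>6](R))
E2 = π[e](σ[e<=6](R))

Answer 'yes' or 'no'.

E1 row counts bottom-up:
  R → 4
  σ[e>6](R) → 2
  π[e](σ[e>6](R)) → 2
E2 row counts bottom-up:
  R → 4
  σ[e<=6](R) → 2
  π[e](σ[e<=6](R)) → 2

E1 result:
e
7
7
E2 result:
e
4
5
Witness: (7,) appears 2× in E1 but 0× in E2.

no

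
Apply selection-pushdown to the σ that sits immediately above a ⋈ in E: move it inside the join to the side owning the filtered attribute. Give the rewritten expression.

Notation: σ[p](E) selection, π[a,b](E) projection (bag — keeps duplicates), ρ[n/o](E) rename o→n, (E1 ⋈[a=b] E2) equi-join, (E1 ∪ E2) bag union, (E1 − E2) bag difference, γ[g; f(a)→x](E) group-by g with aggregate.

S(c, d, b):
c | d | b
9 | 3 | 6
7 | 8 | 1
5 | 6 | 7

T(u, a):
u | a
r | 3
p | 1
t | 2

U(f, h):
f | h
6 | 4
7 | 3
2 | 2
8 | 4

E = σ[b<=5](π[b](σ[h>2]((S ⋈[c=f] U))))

σ filters on h, owned by the right side.
E' = σ[b<=5](π[b]((S ⋈[c=f] σ[h>2](U))))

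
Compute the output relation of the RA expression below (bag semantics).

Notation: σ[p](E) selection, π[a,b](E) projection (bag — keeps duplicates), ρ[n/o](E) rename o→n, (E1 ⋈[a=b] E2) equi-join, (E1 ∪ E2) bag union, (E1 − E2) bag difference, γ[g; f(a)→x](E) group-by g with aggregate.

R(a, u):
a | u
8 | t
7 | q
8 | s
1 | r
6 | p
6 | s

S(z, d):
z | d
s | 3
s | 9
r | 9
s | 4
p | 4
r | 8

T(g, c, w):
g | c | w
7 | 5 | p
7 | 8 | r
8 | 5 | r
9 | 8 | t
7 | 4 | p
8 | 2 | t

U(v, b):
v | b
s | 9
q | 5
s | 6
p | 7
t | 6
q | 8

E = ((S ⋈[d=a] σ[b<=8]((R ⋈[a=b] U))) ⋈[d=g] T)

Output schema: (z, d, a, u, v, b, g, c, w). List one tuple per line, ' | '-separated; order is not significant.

Row counts bottom-up:
  S → 6
  R → 6
  U → 6
  (R ⋈[a=b] U) → 7
  σ[b<=8]((R ⋈[a=b] U)) → 7
  (S ⋈[d=a] σ[b<=8]((R ⋈[a=b] U))) → 2
  T → 6
  ((S ⋈[d=a] σ[b<=8]((R ⋈[a=b] U))) ⋈[d=g] T) → 4

== RESULT ==
z | d | a | u | v | b | g | c | w
r | 8 | 8 | s | q | 8 | 8 | 2 | t
r | 8 | 8 | s | q | 8 | 8 | 5 | r
r | 8 | 8 | t | q | 8 | 8 | 2 | t
r | 8 | 8 | t | q | 8 | 8 | 5 | r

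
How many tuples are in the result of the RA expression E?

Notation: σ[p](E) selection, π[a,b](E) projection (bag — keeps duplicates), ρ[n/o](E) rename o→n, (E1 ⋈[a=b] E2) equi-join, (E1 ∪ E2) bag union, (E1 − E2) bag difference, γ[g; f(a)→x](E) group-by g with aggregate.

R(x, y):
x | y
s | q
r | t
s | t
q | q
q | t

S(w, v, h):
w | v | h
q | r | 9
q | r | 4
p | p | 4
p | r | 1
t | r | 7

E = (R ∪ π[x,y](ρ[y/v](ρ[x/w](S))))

Per-node cardinality:
  R → 5
  S → 5
  ρ[x/w](S) → 5
  ρ[y/v](ρ[x/w](S)) → 5
  π[x,y](ρ[y/v](ρ[x/w](S))) → 5
  (R ∪ π[x,y](ρ[y/v](ρ[x/w](S)))) → 10

|E| = 10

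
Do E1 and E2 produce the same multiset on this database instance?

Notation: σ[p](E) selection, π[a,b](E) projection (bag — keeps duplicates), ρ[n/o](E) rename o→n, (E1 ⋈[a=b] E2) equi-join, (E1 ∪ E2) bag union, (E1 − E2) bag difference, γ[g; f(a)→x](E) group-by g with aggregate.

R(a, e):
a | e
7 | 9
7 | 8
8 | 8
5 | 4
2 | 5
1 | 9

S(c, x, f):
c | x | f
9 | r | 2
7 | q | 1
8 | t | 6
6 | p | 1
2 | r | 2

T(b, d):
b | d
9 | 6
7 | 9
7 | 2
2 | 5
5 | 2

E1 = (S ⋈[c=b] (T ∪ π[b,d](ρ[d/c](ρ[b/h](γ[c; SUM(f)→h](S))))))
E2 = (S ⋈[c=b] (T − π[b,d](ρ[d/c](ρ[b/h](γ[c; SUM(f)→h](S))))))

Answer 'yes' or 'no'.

E1 stepwise |·|:
  S → 5
  T → 5
  S → 5
  γ[c; SUM(f)→h](S) → 5
  ρ[b/h](γ[c; SUM(f)→h](S)) → 5
  ρ[d/c](ρ[b/h](γ[c; SUM(f)→h](S))) → 5
  π[b,d](ρ[d/c](ρ[b/h](γ[c; SUM(f)→h](S)))) → 5
  (T ∪ π[b,d](ρ[d/c](ρ[b/h](γ[c; SUM(f)→h](S))))) → 10
  (S ⋈[c=b] (T ∪ π[b,d](ρ[d/c](ρ[b/h](γ[c; SUM(f)→h](S)))))) → 7
E2 stepwise |·|:
  S → 5
  T → 5
  S → 5
  γ[c; SUM(f)→h](S) → 5
  ρ[b/h](γ[c; SUM(f)→h](S)) → 5
  ρ[d/c](ρ[b/h](γ[c; SUM(f)→h](S))) → 5
  π[b,d](ρ[d/c](ρ[b/h](γ[c; SUM(f)→h](S)))) → 5
  (T − π[b,d](ρ[d/c](ρ[b/h](γ[c; SUM(f)→h](S))))) → 5
  (S ⋈[c=b] (T − π[b,d](ρ[d/c](ρ[b/h](γ[c; SUM(f)→h](S)))))) → 4

E1 result:
c | x | f | b | d
2 | r | 2 | 2 | 2
2 | r | 2 | 2 | 5
2 | r | 2 | 2 | 9
6 | p | 1 | 6 | 8
7 | q | 1 | 7 | 2
7 | q | 1 | 7 | 9
9 | r | 2 | 9 | 6
E2 result:
c | x | f | b | d
2 | r | 2 | 2 | 5
7 | q | 1 | 7 | 2
7 | q | 1 | 7 | 9
9 | r | 2 | 9 | 6
Witness: (6, 'p', 1, 6, 8) appears 1× in E1 but 0× in E2.

no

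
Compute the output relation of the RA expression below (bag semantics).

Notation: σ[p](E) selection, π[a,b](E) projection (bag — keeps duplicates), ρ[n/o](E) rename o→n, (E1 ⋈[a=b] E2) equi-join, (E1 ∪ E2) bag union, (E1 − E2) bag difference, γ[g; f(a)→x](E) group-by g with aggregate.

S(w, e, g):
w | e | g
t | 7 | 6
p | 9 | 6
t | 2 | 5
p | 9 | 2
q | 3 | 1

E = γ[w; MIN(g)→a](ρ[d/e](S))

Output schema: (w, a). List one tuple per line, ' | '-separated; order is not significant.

Subexpression sizes:
  S → 5
  ρ[d/e](S) → 5
  γ[w; MIN(g)→a](ρ[d/e](S)) → 3

== RESULT ==
w | a
p | 2
q | 1
t | 5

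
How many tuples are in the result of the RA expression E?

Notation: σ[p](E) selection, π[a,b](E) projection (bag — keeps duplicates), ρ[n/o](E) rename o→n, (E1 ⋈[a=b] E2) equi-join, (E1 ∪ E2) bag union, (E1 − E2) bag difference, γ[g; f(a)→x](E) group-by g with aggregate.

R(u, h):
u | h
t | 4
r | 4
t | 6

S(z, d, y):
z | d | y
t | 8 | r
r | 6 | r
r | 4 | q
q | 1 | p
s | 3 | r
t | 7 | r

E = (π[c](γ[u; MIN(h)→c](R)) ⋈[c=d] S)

Subexpression sizes:
  R → 3
  γ[u; MIN(h)→c](R) → 2
  π[c](γ[u; MIN(h)→c](R)) → 2
  S → 6
  (π[c](γ[u; MIN(h)→c](R)) ⋈[c=d] S) → 2

|E| = 2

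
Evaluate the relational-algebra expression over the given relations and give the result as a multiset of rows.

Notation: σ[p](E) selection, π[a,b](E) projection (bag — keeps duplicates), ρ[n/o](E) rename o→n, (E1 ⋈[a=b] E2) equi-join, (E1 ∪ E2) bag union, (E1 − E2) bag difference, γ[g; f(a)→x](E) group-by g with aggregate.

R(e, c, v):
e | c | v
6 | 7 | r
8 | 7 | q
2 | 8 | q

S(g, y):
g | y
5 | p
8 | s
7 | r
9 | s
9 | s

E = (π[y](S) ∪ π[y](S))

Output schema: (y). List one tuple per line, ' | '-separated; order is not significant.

Row counts bottom-up:
  S → 5
  π[y](S) → 5
  S → 5
  π[y](S) → 5
  (π[y](S) ∪ π[y](S)) → 10

== RESULT ==
y
p
p
r
r
s
s
s
s
s
s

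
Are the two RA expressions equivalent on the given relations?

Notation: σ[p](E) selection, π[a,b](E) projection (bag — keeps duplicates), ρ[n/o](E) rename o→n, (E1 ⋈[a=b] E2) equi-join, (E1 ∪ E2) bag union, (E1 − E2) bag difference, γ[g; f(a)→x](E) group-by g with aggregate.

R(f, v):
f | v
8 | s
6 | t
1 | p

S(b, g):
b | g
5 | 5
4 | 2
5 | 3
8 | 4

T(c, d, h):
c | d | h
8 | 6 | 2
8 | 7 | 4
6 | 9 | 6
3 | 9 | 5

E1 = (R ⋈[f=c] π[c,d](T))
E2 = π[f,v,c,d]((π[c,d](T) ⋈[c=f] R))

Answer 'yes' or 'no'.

E1 row counts bottom-up:
  R → 3
  T → 4
  π[c,d](T) → 4
  (R ⋈[f=c] π[c,d](T)) → 3
E2 row counts bottom-up:
  T → 4
  π[c,d](T) → 4
  R → 3
  (π[c,d](T) ⋈[c=f] R) → 3
  π[f,v,c,d]((π[c,d](T) ⋈[c=f] R)) → 3

E1 and E2 produce the same multiset:
f | v | c | d
6 | t | 6 | 9
8 | s | 8 | 6
8 | s | 8 | 7

yes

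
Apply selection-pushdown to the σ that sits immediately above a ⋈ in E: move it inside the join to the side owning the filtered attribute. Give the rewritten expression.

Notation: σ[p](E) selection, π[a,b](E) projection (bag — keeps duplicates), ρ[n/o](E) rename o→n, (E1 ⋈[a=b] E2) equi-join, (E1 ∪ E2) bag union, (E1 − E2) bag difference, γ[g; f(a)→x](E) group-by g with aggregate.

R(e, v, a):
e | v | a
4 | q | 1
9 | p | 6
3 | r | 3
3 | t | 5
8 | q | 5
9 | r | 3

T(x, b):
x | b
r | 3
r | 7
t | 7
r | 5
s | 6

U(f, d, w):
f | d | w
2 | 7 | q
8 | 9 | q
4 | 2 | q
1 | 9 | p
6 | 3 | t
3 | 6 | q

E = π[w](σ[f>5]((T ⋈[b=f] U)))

σ filters on f, owned by the right side.
E' = π[w]((T ⋈[b=f] σ[f>5](U)))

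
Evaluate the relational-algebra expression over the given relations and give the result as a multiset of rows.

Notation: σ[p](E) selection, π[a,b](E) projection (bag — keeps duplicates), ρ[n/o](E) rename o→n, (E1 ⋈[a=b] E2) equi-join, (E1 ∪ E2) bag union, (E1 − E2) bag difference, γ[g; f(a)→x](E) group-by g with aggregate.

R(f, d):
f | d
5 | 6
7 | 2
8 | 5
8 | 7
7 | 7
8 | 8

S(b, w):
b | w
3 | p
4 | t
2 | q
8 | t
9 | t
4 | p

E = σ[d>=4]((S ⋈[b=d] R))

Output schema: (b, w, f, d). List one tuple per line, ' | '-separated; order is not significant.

Subexpression sizes:
  S → 6
  R → 6
  (S ⋈[b=d] R) → 2
  σ[d>=4]((S ⋈[b=d] R)) → 1

== RESULT ==
b | w | f | d
8 | t | 8 | 8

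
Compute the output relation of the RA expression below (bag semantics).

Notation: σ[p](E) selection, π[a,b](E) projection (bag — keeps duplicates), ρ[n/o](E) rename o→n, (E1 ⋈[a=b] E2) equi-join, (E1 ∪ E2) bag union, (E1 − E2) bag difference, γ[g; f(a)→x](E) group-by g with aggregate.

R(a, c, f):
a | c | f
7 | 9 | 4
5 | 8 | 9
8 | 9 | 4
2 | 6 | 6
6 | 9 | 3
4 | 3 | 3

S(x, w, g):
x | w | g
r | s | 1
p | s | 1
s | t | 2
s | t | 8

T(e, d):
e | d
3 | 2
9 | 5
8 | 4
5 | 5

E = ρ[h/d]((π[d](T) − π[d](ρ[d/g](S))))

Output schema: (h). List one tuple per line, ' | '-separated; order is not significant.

Stepwise |·|:
  T → 4
  π[d](T) → 4
  S → 4
  ρ[d/g](S) → 4
  π[d](ρ[d/g](S)) → 4
  (π[d](T) − π[d](ρ[d/g](S))) → 3
  ρ[h/d]((π[d](T) − π[d](ρ[d/g](S)))) → 3

== RESULT ==
h
4
5
5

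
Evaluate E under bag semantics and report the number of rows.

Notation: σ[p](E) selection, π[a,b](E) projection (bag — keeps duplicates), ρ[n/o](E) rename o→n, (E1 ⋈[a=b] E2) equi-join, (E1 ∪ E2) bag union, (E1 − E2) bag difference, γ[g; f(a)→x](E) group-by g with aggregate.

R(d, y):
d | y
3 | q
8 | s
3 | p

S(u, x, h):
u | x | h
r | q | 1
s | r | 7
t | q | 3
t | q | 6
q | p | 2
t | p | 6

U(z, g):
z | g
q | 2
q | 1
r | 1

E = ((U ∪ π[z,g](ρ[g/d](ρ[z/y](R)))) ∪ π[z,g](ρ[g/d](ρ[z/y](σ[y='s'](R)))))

Row counts bottom-up:
  U → 3
  R → 3
  ρ[z/y](R) → 3
  ρ[g/d](ρ[z/y](R)) → 3
  π[z,g](ρ[g/d](ρ[z/y](R))) → 3
  (U ∪ π[z,g](ρ[g/d](ρ[z/y](R)))) → 6
  R → 3
  σ[y='s'](R) → 1
  ρ[z/y](σ[y='s'](R)) → 1
  ρ[g/d](ρ[z/y](σ[y='s'](R))) → 1
  π[z,g](ρ[g/d](ρ[z/y](σ[y='s'](R)))) → 1
  ((U ∪ π[z,g](ρ[g/d](ρ[z/y](R)))) ∪ π[z,g](ρ[g/d](ρ[z/y](σ[y='s'](R))))) → 7

|E| = 7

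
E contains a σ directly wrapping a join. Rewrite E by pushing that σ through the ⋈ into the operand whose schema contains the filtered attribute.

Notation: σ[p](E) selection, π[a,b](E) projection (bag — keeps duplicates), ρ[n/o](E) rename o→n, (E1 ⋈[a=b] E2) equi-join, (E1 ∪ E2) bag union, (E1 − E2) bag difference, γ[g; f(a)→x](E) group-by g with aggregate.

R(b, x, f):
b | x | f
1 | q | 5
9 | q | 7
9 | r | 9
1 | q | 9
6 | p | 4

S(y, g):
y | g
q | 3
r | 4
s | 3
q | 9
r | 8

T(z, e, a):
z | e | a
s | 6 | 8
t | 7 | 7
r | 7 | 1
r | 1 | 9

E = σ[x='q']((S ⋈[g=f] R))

σ filters on x, owned by the right side.
E' = (S ⋈[g=f] σ[x='q'](R))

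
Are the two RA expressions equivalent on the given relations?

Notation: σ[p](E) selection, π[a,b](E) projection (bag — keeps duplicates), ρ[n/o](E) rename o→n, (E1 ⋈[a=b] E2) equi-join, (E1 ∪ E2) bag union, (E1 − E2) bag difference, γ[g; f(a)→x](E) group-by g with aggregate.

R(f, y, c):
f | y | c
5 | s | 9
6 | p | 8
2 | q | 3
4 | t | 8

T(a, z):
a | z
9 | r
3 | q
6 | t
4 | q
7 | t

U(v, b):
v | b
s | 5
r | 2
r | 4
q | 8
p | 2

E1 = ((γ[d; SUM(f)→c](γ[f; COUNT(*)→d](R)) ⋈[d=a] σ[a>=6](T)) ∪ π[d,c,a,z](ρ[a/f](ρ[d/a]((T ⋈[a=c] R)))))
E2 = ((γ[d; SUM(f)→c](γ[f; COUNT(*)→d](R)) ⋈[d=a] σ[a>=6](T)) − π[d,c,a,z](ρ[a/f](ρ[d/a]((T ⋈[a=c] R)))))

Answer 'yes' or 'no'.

E1 subexpression sizes:
  R → 4
  γ[f; COUNT(*)→d](R) → 4
  γ[d; SUM(f)→c](γ[f; COUNT(*)→d](R)) → 1
  T → 5
  σ[a>=6](T) → 3
  (γ[d; SUM(f)→c](γ[f; COUNT(*)→d](R)) ⋈[d=a] σ[a>=6](T)) → 0
  T → 5
  R → 4
  (T ⋈[a=c] R) → 2
  ρ[d/a]((T ⋈[a=c] R)) → 2
  ρ[a/f](ρ[d/a]((T ⋈[a=c] R))) → 2
  π[d,c,a,z](ρ[a/f](ρ[d/a]((T ⋈[a=c] R)))) → 2
  ((γ[d; SUM(f)→c](γ[f; COUNT(*)→d](R)) ⋈[d=a] σ[a>=6](T)) ∪ π[d,c,a,z](ρ[a/f](ρ[d/a]((T ⋈[a=c] R))))) → 2
E2 subexpression sizes:
  R → 4
  γ[f; COUNT(*)→d](R) → 4
  γ[d; SUM(f)→c](γ[f; COUNT(*)→d](R)) → 1
  T → 5
  σ[a>=6](T) → 3
  (γ[d; SUM(f)→c](γ[f; COUNT(*)→d](R)) ⋈[d=a] σ[a>=6](T)) → 0
  T → 5
  R → 4
  (T ⋈[a=c] R) → 2
  ρ[d/a]((T ⋈[a=c] R)) → 2
  ρ[a/f](ρ[d/a]((T ⋈[a=c] R))) → 2
  π[d,c,a,z](ρ[a/f](ρ[d/a]((T ⋈[a=c] R)))) → 2
  ((γ[d; SUM(f)→c](γ[f; COUNT(*)→d](R)) ⋈[d=a] σ[a>=6](T)) − π[d,c,a,z](ρ[a/f](ρ[d/a]((T ⋈[a=c] R))))) → 0

E1 result:
d | c | a | z
3 | 3 | 2 | q
9 | 9 | 5 | r
E2 result:
d | c | a | z
(0 rows)
Witness: (9, 9, 5, 'r') appears 1× in E1 but 0× in E2.

no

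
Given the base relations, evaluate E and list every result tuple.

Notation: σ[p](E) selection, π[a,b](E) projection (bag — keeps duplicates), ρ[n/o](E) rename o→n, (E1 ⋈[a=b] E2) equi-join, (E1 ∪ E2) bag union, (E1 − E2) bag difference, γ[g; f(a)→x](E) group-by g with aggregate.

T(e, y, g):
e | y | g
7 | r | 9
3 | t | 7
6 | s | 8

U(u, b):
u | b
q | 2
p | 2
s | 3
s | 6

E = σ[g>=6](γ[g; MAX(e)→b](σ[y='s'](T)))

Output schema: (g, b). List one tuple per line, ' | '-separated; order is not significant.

Per-node cardinality:
  T → 3
  σ[y='s'](T) → 1
  γ[g; MAX(e)→b](σ[y='s'](T)) → 1
  σ[g>=6](γ[g; MAX(e)→b](σ[y='s'](T))) → 1

== RESULT ==
g | b
8 | 6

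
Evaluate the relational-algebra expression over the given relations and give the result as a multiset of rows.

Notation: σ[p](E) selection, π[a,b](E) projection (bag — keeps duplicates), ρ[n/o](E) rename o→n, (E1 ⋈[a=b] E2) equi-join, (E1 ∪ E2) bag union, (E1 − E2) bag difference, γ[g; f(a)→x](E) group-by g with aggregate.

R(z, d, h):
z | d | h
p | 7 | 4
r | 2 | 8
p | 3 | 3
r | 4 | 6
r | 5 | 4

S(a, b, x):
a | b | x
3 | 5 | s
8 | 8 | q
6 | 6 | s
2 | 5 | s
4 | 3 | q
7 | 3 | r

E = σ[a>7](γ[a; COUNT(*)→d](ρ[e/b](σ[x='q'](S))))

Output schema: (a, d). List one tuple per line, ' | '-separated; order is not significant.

Subexpression sizes:
  S → 6
  σ[x='q'](S) → 2
  ρ[e/b](σ[x='q'](S)) → 2
  γ[a; COUNT(*)→d](ρ[e/b](σ[x='q'](S))) → 2
  σ[a>7](γ[a; COUNT(*)→d](ρ[e/b](σ[x='q'](S)))) → 1

== RESULT ==
a | d
8 | 1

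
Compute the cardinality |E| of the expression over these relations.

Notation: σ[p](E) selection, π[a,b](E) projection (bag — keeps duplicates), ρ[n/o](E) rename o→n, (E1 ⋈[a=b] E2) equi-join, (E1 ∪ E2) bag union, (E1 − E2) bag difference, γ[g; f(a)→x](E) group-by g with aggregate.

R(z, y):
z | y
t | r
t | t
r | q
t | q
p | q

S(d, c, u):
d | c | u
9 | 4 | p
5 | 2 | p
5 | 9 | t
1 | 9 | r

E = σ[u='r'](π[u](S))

Row counts bottom-up:
  S → 4
  π[u](S) → 4
  σ[u='r'](π[u](S)) → 1

|E| = 1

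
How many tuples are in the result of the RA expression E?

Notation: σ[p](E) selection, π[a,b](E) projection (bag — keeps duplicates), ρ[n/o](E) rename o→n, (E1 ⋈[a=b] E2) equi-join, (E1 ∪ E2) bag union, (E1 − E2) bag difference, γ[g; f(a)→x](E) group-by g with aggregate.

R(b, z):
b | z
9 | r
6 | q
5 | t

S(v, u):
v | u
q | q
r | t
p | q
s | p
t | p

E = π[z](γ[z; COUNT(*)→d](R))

Per-node cardinality:
  R → 3
  γ[z; COUNT(*)→d](R) → 3
  π[z](γ[z; COUNT(*)→d](R)) → 3

|E| = 3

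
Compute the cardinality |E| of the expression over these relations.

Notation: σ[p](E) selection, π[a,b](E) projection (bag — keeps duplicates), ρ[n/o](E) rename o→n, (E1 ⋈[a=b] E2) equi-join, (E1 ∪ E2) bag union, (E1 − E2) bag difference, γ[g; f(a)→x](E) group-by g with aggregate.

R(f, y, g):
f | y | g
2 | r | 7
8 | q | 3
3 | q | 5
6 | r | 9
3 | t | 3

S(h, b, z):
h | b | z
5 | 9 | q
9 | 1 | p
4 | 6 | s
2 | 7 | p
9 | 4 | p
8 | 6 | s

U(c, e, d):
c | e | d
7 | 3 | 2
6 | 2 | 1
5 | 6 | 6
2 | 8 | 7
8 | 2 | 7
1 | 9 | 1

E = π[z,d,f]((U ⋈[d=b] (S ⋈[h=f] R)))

Stepwise |·|:
  U → 6
  S → 6
  R → 5
  (S ⋈[h=f] R) → 2
  (U ⋈[d=b] (S ⋈[h=f] R)) → 3
  π[z,d,f]((U ⋈[d=b] (S ⋈[h=f] R))) → 3

|E| = 3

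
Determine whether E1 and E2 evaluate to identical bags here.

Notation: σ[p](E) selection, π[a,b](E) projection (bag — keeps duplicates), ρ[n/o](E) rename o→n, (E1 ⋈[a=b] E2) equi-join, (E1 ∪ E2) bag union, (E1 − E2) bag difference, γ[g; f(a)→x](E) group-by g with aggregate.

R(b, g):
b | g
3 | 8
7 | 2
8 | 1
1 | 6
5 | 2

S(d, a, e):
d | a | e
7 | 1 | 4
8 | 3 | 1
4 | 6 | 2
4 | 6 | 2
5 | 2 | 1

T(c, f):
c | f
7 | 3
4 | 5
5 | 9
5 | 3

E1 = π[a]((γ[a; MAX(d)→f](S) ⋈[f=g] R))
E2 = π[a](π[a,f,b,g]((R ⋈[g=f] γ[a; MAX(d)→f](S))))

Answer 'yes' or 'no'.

E1 row counts bottom-up:
  S → 5
  γ[a; MAX(d)→f](S) → 4
  R → 5
  (γ[a; MAX(d)→f](S) ⋈[f=g] R) → 1
  π[a]((γ[a; MAX(d)→f](S) ⋈[f=g] R)) → 1
E2 row counts bottom-up:
  R → 5
  S → 5
  γ[a; MAX(d)→f](S) → 4
  (R ⋈[g=f] γ[a; MAX(d)→f](S)) → 1
  π[a,f,b,g]((R ⋈[g=f] γ[a; MAX(d)→f](S))) → 1
  π[a](π[a,f,b,g]((R ⋈[g=f] γ[a; MAX(d)→f](S)))) → 1

E1 and E2 produce the same multiset:
a
3

yes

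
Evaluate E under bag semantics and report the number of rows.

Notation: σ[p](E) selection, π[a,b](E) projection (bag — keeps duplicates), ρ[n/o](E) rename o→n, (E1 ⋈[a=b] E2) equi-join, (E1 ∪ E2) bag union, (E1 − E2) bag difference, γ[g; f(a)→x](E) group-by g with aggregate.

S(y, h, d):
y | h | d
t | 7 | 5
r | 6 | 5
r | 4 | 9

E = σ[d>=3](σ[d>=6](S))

Row counts bottom-up:
  S → 3
  σ[d>=6](S) → 1
  σ[d>=3](σ[d>=6](S)) → 1

|E| = 1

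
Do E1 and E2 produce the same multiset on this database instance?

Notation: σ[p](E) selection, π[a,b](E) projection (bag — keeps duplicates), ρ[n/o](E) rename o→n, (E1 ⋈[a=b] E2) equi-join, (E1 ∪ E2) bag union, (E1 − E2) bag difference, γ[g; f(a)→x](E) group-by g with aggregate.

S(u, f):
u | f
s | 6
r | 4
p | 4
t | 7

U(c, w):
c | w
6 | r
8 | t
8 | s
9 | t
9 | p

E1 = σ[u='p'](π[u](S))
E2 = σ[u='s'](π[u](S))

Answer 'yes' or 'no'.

E1 stepwise |·|:
  S → 4
  π[u](S) → 4
  σ[u='p'](π[u](S)) → 1
E2 stepwise |·|:
  S → 4
  π[u](S) → 4
  σ[u='s'](π[u](S)) → 1

E1 result:
u
p
E2 result:
u
s
Witness: ('p',) appears 1× in E1 but 0× in E2.

no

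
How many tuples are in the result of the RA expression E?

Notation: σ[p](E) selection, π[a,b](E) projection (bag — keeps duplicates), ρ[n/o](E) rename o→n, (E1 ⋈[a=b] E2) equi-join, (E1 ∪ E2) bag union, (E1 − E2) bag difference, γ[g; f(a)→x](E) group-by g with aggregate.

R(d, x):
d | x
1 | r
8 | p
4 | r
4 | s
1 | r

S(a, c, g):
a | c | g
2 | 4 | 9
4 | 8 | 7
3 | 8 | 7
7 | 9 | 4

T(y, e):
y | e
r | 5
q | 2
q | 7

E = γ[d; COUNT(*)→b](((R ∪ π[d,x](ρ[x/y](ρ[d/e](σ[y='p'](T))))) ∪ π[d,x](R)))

Stepwise |·|:
  R → 5
  T → 3
  σ[y='p'](T) → 0
  ρ[d/e](σ[y='p'](T)) → 0
  ρ[x/y](ρ[d/e](σ[y='p'](T))) → 0
  π[d,x](ρ[x/y](ρ[d/e](σ[y='p'](T)))) → 0
  (R ∪ π[d,x](ρ[x/y](ρ[d/e](σ[y='p'](T))))) → 5
  R → 5
  π[d,x](R) → 5
  ((R ∪ π[d,x](ρ[x/y](ρ[d/e](σ[y='p'](T))))) ∪ π[d,x](R)) → 10
  γ[d; COUNT(*)→b](((R ∪ π[d,x](ρ[x/y](ρ[d/e](σ[y='p'](T))))) ∪ π[d,x](R))) → 3

|E| = 3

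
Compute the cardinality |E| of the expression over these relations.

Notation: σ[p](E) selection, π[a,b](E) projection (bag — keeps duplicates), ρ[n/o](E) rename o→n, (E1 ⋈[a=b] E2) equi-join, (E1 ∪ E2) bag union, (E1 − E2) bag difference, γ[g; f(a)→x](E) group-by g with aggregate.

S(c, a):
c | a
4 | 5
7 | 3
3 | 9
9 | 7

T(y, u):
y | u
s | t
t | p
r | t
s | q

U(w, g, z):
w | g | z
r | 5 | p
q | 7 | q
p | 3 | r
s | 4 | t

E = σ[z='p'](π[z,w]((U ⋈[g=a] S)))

Row counts bottom-up:
  U → 4
  S → 4
  (U ⋈[g=a] S) → 3
  π[z,w]((U ⋈[g=a] S)) → 3
  σ[z='p'](π[z,w]((U ⋈[g=a] S))) → 1

|E| = 1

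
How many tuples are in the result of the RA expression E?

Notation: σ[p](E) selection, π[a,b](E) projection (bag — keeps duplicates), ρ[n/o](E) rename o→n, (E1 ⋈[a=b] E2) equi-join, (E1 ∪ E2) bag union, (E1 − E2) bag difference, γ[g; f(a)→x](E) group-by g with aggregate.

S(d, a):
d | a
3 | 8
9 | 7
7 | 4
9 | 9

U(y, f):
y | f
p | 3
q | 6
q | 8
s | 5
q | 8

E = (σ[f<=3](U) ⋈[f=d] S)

Row counts bottom-up:
  U → 5
  σ[f<=3](U) → 1
  S → 4
  (σ[f<=3](U) ⋈[f=d] S) → 1

|E| = 1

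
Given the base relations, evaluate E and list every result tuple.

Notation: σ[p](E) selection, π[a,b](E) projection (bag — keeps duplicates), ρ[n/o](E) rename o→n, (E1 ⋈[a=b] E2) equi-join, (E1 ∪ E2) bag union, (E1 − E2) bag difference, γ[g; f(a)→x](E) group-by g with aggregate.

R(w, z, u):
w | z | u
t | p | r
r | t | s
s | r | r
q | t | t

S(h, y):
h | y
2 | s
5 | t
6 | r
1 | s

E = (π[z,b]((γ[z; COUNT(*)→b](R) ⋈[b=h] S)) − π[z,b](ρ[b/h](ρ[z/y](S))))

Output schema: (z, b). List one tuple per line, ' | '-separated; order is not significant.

Per-node cardinality:
  R → 4
  γ[z; COUNT(*)→b](R) → 3
  S → 4
  (γ[z; COUNT(*)→b](R) ⋈[b=h] S) → 3
  π[z,b]((γ[z; COUNT(*)→b](R) ⋈[b=h] S)) → 3
  S → 4
  ρ[z/y](S) → 4
  ρ[b/h](ρ[z/y](S)) → 4
  π[z,b](ρ[b/h](ρ[z/y](S))) → 4
  (π[z,b]((γ[z; COUNT(*)→b](R) ⋈[b=h] S)) − π[z,b](ρ[b/h](ρ[z/y](S)))) → 3

== RESULT ==
z | b
p | 1
r | 1
t | 2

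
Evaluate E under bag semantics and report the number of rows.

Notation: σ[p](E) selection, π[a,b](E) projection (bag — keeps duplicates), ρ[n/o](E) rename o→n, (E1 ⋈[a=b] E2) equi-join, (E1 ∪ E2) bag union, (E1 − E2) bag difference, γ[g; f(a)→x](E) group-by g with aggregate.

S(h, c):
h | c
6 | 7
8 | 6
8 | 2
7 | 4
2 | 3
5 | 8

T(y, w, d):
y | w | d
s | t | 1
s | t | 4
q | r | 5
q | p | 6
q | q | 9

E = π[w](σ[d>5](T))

Subexpression sizes:
  T → 5
  σ[d>5](T) → 2
  π[w](σ[d>5](T)) → 2

|E| = 2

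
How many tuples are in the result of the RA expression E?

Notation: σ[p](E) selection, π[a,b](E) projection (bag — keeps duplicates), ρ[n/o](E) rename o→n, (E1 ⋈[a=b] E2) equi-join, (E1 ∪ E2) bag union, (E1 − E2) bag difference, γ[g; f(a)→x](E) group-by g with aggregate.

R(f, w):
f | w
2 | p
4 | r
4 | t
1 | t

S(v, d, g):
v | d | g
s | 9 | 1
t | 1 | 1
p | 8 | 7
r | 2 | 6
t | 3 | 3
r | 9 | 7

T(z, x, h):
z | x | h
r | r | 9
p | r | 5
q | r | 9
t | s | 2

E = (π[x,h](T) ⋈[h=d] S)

Per-node cardinality:
  T → 4
  π[x,h](T) → 4
  S → 6
  (π[x,h](T) ⋈[h=d] S) → 5

|E| = 5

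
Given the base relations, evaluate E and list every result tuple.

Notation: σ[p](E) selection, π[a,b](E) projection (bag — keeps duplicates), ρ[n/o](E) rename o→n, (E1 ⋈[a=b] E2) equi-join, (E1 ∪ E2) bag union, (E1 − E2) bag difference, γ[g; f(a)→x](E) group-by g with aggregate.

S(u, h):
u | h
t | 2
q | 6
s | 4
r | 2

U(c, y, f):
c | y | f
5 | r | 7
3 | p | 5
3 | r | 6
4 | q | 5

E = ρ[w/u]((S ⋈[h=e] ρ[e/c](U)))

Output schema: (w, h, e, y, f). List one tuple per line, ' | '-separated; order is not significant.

Stepwise |·|:
  S → 4
  U → 4
  ρ[e/c](U) → 4
  (S ⋈[h=e] ρ[e/c](U)) → 1
  ρ[w/u]((S ⋈[h=e] ρ[e/c](U))) → 1

== RESULT ==
w | h | e | y | f
s | 4 | 4 | q | 5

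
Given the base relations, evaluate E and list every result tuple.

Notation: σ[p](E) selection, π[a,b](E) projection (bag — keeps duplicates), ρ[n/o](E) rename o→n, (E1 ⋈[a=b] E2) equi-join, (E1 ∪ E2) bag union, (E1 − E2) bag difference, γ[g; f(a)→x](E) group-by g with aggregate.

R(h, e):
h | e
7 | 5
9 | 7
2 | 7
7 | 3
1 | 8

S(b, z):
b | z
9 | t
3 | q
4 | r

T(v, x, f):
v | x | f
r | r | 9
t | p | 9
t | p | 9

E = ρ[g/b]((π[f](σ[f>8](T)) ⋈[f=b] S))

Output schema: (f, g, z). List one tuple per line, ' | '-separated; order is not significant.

Row counts bottom-up:
  T → 3
  σ[f>8](T) → 3
  π[f](σ[f>8](T)) → 3
  S → 3
  (π[f](σ[f>8](T)) ⋈[f=b] S) → 3
  ρ[g/b]((π[f](σ[f>8](T)) ⋈[f=b] S)) → 3

== RESULT ==
f | g | z
9 | 9 | t
9 | 9 | t
9 | 9 | t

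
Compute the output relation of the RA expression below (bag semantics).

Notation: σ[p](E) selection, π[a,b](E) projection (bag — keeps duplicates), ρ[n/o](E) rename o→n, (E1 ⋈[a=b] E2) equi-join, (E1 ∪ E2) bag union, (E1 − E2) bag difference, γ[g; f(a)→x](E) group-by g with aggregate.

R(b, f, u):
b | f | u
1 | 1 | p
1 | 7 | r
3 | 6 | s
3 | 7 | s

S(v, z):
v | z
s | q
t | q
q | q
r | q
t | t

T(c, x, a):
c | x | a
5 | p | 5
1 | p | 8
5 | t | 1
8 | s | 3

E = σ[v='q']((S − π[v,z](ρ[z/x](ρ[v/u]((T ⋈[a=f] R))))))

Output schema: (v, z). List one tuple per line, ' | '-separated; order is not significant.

Per-node cardinality:
  S → 5
  T → 4
  R → 4
  (T ⋈[a=f] R) → 1
  ρ[v/u]((T ⋈[a=f] R)) → 1
  ρ[z/x](ρ[v/u]((T ⋈[a=f] R))) → 1
  π[v,z](ρ[z/x](ρ[v/u]((T ⋈[a=f] R)))) → 1
  (S − π[v,z](ρ[z/x](ρ[v/u]((T ⋈[a=f] R))))) → 5
  σ[v='q']((S − π[v,z](ρ[z/x](ρ[v/u]((T ⋈[a=f] R)))))) → 1

== RESULT ==
v | z
q | q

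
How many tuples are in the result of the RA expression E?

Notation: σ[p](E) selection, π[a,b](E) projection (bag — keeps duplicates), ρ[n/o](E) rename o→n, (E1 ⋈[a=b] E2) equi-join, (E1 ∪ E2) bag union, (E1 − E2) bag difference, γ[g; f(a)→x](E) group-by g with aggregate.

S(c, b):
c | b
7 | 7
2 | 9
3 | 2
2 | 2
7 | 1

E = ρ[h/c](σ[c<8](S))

Subexpression sizes:
  S → 5
  σ[c<8](S) → 5
  ρ[h/c](σ[c<8](S)) → 5

|E| = 5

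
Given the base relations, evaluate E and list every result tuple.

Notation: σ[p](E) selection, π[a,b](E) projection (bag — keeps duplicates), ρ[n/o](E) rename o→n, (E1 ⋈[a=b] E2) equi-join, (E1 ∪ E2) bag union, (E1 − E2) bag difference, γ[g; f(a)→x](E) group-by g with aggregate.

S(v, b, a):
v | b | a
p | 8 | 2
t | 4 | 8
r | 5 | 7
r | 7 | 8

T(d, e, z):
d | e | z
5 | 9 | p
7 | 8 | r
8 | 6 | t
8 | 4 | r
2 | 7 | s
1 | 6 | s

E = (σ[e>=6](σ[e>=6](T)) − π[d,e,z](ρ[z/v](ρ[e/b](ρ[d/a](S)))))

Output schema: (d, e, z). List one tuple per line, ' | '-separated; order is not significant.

Per-node cardinality:
  T → 6
  σ[e>=6](T) → 5
  σ[e>=6](σ[e>=6](T)) → 5
  S → 4
  ρ[d/a](S) → 4
  ρ[e/b](ρ[d/a](S)) → 4
  ρ[z/v](ρ[e/b](ρ[d/a](S))) → 4
  π[d,e,z](ρ[z/v](ρ[e/b](ρ[d/a](S)))) → 4
  (σ[e>=6](σ[e>=6](T)) − π[d,e,z](ρ[z/v](ρ[e/b](ρ[d/a](S))))) → 5

== RESULT ==
d | e | z
1 | 6 | s
2 | 7 | s
5 | 9 | p
7 | 8 | r
8 | 6 | t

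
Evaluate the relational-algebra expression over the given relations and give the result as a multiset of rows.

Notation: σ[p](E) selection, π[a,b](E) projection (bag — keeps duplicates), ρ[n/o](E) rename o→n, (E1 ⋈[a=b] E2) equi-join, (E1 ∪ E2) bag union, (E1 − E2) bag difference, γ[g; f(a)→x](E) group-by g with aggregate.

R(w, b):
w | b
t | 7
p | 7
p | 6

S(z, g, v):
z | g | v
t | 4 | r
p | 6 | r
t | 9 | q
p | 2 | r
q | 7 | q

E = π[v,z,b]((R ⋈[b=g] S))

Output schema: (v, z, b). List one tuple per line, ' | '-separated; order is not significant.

Subexpression sizes:
  R → 3
  S → 5
  (R ⋈[b=g] S) → 3
  π[v,z,b]((R ⋈[b=g] S)) → 3

== RESULT ==
v | z | b
q | q | 7
q | q | 7
r | p | 6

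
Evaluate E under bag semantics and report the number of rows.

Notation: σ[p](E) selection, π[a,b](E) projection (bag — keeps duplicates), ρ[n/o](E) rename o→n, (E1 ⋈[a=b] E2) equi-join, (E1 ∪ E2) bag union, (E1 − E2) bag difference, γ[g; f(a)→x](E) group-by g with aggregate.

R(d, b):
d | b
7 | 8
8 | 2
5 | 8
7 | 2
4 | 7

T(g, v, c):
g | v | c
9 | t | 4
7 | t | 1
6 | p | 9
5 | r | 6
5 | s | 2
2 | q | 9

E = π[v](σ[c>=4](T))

Stepwise |·|:
  T → 6
  σ[c>=4](T) → 4
  π[v](σ[c>=4](T)) → 4

|E| = 4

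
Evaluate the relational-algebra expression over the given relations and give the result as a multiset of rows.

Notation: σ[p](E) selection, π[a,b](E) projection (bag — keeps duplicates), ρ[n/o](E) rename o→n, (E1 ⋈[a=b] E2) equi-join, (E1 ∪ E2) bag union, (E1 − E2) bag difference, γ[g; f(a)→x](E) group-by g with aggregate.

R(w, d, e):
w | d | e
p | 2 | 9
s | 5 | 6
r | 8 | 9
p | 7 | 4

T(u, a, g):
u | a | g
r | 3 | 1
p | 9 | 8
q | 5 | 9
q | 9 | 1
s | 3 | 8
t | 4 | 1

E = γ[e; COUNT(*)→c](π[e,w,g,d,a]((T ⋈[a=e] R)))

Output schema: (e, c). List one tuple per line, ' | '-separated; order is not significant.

Subexpression sizes:
  T → 6
  R → 4
  (T ⋈[a=e] R) → 5
  π[e,w,g,d,a]((T ⋈[a=e] R)) → 5
  γ[e; COUNT(*)→c](π[e,w,g,d,a]((T ⋈[a=e] R))) → 2

== RESULT ==
e | c
4 | 1
9 | 4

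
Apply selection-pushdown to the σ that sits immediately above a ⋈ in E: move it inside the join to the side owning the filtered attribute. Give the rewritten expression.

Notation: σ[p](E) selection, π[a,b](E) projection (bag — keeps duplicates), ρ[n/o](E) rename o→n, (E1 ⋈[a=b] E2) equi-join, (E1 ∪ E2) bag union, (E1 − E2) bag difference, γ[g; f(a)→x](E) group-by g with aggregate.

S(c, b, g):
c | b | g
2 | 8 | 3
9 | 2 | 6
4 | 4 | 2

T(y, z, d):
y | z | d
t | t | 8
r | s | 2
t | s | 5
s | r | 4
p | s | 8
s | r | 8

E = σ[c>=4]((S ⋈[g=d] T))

σ filters on c, owned by the left side.
E' = (σ[c>=4](S) ⋈[g=d] T)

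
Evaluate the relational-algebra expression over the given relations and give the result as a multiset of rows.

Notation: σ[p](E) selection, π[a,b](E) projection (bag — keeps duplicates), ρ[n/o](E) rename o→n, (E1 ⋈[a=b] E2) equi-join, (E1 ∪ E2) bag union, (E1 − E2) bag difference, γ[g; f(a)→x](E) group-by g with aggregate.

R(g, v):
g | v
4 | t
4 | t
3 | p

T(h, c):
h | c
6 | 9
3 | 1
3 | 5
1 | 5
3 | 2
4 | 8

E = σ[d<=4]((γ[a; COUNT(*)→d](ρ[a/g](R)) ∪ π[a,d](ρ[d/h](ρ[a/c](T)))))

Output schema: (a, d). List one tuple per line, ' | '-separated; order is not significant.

Stepwise |·|:
  R → 3
  ρ[a/g](R) → 3
  γ[a; COUNT(*)→d](ρ[a/g](R)) → 2
  T → 6
  ρ[a/c](T) → 6
  ρ[d/h](ρ[a/c](T)) → 6
  π[a,d](ρ[d/h](ρ[a/c](T))) → 6
  (γ[a; COUNT(*)→d](ρ[a/g](R)) ∪ π[a,d](ρ[d/h](ρ[a/c](T)))) → 8
  σ[d<=4]((γ[a; COUNT(*)→d](ρ[a/g](R)) ∪ π[a,d](ρ[d/h](ρ[a/c](T))))) → 7

== RESULT ==
a | d
1 | 3
2 | 3
3 | 1
4 | 2
5 | 1
5 | 3
8 | 4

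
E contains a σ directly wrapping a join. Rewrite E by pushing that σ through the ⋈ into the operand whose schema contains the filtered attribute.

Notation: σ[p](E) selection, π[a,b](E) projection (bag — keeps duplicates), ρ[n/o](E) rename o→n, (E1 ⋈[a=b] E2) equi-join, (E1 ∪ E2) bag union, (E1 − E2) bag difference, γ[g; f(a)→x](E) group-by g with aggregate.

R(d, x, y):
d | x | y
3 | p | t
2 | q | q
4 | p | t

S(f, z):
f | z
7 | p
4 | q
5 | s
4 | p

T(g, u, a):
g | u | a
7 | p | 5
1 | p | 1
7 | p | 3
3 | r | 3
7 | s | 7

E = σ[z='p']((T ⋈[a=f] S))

σ filters on z, owned by the right side.
E' = (T ⋈[a=f] σ[z='p'](S))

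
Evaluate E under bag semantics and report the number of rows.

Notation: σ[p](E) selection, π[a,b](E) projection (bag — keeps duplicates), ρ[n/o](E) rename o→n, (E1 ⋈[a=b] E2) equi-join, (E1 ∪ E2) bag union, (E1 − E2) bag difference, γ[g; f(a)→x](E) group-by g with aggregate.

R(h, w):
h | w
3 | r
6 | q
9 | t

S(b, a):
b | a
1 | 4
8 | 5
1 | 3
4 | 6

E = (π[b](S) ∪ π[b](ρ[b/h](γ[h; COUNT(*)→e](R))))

Stepwise |·|:
  S → 4
  π[b](S) → 4
  R → 3
  γ[h; COUNT(*)→e](R) → 3
  ρ[b/h](γ[h; COUNT(*)→e](R)) → 3
  π[b](ρ[b/h](γ[h; COUNT(*)→e](R))) → 3
  (π[b](S) ∪ π[b](ρ[b/h](γ[h; COUNT(*)→e](R)))) → 7

|E| = 7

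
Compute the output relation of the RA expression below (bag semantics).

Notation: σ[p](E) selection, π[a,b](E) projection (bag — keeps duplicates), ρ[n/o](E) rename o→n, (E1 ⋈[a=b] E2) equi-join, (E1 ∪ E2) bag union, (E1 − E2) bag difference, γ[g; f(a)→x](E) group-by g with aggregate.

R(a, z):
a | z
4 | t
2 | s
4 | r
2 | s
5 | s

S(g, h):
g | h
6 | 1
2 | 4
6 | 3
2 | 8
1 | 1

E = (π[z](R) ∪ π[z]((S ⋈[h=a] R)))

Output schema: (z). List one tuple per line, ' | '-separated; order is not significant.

Subexpression sizes:
  R → 5
  π[z](R) → 5
  S → 5
  R → 5
  (S ⋈[h=a] R) → 2
  π[z]((S ⋈[h=a] R)) → 2
  (π[z](R) ∪ π[z]((S ⋈[h=a] R))) → 7

== RESULT ==
z
r
r
s
s
s
t
t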